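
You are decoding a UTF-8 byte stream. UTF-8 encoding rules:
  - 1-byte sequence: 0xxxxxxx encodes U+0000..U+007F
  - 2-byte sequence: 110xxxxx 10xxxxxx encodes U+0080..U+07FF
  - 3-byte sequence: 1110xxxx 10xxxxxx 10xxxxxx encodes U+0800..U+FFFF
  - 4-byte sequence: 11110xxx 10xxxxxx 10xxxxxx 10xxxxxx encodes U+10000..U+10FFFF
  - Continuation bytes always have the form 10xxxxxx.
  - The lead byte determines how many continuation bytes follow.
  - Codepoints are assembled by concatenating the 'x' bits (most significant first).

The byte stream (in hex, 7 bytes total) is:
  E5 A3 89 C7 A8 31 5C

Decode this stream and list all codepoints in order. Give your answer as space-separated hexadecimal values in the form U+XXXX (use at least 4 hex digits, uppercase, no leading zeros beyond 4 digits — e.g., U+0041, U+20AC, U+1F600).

Answer: U+58C9 U+01E8 U+0031 U+005C

Derivation:
Byte[0]=E5: 3-byte lead, need 2 cont bytes. acc=0x5
Byte[1]=A3: continuation. acc=(acc<<6)|0x23=0x163
Byte[2]=89: continuation. acc=(acc<<6)|0x09=0x58C9
Completed: cp=U+58C9 (starts at byte 0)
Byte[3]=C7: 2-byte lead, need 1 cont bytes. acc=0x7
Byte[4]=A8: continuation. acc=(acc<<6)|0x28=0x1E8
Completed: cp=U+01E8 (starts at byte 3)
Byte[5]=31: 1-byte ASCII. cp=U+0031
Byte[6]=5C: 1-byte ASCII. cp=U+005C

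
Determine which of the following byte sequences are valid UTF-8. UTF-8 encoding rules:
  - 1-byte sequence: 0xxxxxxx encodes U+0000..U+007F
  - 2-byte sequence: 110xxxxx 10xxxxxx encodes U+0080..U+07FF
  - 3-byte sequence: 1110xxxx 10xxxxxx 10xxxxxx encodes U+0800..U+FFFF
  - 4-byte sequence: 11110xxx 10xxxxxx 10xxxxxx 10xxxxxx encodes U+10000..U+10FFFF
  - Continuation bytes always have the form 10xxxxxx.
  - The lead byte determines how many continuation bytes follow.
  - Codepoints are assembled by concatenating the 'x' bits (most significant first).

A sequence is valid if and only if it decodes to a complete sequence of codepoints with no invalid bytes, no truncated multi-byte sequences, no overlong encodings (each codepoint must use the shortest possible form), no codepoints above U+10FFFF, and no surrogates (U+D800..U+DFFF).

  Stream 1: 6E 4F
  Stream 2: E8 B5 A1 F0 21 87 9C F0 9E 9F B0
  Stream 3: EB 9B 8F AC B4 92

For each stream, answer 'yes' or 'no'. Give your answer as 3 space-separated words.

Answer: yes no no

Derivation:
Stream 1: decodes cleanly. VALID
Stream 2: error at byte offset 4. INVALID
Stream 3: error at byte offset 3. INVALID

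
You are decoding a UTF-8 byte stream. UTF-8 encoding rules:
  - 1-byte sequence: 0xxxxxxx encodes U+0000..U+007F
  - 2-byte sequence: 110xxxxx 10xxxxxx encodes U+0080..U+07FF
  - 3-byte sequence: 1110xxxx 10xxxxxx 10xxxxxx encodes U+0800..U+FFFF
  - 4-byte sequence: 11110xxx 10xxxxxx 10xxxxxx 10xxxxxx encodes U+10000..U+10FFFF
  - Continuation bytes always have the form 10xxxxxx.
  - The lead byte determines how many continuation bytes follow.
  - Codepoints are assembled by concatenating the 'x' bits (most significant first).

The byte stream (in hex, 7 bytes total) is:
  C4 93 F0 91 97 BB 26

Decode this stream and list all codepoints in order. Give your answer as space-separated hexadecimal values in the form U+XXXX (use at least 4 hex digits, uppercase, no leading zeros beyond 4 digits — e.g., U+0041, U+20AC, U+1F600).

Answer: U+0113 U+115FB U+0026

Derivation:
Byte[0]=C4: 2-byte lead, need 1 cont bytes. acc=0x4
Byte[1]=93: continuation. acc=(acc<<6)|0x13=0x113
Completed: cp=U+0113 (starts at byte 0)
Byte[2]=F0: 4-byte lead, need 3 cont bytes. acc=0x0
Byte[3]=91: continuation. acc=(acc<<6)|0x11=0x11
Byte[4]=97: continuation. acc=(acc<<6)|0x17=0x457
Byte[5]=BB: continuation. acc=(acc<<6)|0x3B=0x115FB
Completed: cp=U+115FB (starts at byte 2)
Byte[6]=26: 1-byte ASCII. cp=U+0026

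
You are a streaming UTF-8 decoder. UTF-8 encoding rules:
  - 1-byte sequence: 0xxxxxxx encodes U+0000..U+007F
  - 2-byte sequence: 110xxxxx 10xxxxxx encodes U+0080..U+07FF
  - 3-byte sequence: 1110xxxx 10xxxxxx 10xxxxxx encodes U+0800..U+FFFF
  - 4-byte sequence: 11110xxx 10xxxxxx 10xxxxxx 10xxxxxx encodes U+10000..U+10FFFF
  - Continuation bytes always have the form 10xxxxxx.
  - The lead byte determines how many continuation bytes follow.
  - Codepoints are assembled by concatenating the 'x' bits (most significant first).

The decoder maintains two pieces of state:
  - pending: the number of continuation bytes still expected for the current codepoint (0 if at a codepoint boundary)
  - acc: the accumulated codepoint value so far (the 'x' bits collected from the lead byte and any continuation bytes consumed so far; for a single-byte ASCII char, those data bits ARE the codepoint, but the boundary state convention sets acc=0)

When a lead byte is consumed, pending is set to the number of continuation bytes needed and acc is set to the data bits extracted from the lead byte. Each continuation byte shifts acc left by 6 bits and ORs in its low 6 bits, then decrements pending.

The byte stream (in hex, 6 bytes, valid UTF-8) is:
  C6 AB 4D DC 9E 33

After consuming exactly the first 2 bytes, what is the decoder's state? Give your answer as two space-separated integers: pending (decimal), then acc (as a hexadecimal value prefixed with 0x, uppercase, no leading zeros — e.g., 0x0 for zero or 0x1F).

Answer: 0 0x1AB

Derivation:
Byte[0]=C6: 2-byte lead. pending=1, acc=0x6
Byte[1]=AB: continuation. acc=(acc<<6)|0x2B=0x1AB, pending=0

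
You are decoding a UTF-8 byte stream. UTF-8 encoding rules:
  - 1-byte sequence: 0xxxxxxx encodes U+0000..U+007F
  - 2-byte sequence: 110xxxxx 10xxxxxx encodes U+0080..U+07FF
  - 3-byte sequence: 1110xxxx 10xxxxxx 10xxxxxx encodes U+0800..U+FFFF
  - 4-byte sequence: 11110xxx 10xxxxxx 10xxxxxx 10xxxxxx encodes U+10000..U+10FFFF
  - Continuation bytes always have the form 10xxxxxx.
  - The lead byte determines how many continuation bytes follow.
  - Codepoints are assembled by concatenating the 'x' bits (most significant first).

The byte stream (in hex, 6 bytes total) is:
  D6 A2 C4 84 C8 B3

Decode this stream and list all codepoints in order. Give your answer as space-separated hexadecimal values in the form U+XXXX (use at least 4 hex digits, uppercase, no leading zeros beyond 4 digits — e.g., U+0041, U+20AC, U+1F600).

Answer: U+05A2 U+0104 U+0233

Derivation:
Byte[0]=D6: 2-byte lead, need 1 cont bytes. acc=0x16
Byte[1]=A2: continuation. acc=(acc<<6)|0x22=0x5A2
Completed: cp=U+05A2 (starts at byte 0)
Byte[2]=C4: 2-byte lead, need 1 cont bytes. acc=0x4
Byte[3]=84: continuation. acc=(acc<<6)|0x04=0x104
Completed: cp=U+0104 (starts at byte 2)
Byte[4]=C8: 2-byte lead, need 1 cont bytes. acc=0x8
Byte[5]=B3: continuation. acc=(acc<<6)|0x33=0x233
Completed: cp=U+0233 (starts at byte 4)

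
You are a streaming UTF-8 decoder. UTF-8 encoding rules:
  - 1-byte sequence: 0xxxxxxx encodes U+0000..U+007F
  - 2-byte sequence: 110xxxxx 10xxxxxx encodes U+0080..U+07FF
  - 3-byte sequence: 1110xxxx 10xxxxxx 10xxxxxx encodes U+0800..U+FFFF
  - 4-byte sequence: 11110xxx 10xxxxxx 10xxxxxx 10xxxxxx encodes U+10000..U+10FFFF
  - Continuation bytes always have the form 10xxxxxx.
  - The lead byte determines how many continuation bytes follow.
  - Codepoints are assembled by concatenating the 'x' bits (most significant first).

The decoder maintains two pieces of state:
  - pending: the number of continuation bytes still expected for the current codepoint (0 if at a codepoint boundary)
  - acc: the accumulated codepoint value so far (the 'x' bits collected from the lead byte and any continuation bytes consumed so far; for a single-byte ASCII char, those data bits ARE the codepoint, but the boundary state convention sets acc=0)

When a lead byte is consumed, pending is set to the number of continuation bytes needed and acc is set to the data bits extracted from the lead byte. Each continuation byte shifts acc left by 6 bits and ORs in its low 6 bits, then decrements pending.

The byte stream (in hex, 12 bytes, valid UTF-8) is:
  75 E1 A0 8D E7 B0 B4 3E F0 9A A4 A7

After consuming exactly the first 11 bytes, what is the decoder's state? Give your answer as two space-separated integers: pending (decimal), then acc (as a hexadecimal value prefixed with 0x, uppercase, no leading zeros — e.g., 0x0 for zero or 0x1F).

Byte[0]=75: 1-byte. pending=0, acc=0x0
Byte[1]=E1: 3-byte lead. pending=2, acc=0x1
Byte[2]=A0: continuation. acc=(acc<<6)|0x20=0x60, pending=1
Byte[3]=8D: continuation. acc=(acc<<6)|0x0D=0x180D, pending=0
Byte[4]=E7: 3-byte lead. pending=2, acc=0x7
Byte[5]=B0: continuation. acc=(acc<<6)|0x30=0x1F0, pending=1
Byte[6]=B4: continuation. acc=(acc<<6)|0x34=0x7C34, pending=0
Byte[7]=3E: 1-byte. pending=0, acc=0x0
Byte[8]=F0: 4-byte lead. pending=3, acc=0x0
Byte[9]=9A: continuation. acc=(acc<<6)|0x1A=0x1A, pending=2
Byte[10]=A4: continuation. acc=(acc<<6)|0x24=0x6A4, pending=1

Answer: 1 0x6A4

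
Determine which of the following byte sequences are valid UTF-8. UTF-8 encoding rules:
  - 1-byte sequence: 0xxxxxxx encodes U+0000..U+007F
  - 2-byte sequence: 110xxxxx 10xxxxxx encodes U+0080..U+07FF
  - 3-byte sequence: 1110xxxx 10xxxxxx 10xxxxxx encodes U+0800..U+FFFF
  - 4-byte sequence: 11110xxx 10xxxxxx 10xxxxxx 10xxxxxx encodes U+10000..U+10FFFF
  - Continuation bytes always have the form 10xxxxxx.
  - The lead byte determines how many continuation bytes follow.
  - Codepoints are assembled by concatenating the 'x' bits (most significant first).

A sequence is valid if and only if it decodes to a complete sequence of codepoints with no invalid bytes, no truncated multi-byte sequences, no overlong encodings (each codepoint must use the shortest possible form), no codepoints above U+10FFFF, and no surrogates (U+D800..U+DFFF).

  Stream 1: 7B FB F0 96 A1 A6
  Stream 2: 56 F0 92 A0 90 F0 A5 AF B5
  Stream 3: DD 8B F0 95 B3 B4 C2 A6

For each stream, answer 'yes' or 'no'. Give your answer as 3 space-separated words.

Stream 1: error at byte offset 1. INVALID
Stream 2: decodes cleanly. VALID
Stream 3: decodes cleanly. VALID

Answer: no yes yes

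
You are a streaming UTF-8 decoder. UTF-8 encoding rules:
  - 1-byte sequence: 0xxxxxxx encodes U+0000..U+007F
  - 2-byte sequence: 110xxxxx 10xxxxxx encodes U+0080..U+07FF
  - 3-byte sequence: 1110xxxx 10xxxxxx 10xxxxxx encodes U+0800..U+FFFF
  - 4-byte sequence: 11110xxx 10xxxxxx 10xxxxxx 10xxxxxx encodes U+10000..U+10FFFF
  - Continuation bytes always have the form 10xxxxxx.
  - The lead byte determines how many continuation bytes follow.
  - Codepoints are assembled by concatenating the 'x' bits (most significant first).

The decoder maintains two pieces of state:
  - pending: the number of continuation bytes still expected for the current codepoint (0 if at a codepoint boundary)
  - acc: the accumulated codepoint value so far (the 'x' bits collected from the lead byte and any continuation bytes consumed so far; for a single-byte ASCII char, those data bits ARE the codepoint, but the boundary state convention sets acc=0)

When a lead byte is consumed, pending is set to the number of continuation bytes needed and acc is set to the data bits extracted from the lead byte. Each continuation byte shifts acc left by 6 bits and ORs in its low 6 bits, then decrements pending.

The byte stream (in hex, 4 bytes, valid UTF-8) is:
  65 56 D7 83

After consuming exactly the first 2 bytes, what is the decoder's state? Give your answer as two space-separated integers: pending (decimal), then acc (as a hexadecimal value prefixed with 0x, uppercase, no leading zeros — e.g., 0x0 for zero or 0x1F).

Byte[0]=65: 1-byte. pending=0, acc=0x0
Byte[1]=56: 1-byte. pending=0, acc=0x0

Answer: 0 0x0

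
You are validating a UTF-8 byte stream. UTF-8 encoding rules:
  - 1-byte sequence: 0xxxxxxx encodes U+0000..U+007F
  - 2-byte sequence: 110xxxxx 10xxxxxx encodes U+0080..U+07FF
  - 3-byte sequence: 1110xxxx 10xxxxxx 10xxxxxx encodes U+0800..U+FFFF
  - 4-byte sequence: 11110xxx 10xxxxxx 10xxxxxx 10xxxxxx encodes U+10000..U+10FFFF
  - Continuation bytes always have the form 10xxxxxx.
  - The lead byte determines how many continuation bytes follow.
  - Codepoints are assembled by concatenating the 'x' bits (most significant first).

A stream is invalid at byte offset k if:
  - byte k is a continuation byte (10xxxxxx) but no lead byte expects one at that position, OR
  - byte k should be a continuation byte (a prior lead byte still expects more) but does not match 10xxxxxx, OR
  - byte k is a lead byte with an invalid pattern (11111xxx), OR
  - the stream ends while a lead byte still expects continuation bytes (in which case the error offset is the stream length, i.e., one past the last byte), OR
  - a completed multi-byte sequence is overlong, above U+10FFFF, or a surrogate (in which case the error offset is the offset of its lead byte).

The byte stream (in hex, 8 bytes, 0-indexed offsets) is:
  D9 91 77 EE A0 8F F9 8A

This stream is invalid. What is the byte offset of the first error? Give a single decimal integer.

Byte[0]=D9: 2-byte lead, need 1 cont bytes. acc=0x19
Byte[1]=91: continuation. acc=(acc<<6)|0x11=0x651
Completed: cp=U+0651 (starts at byte 0)
Byte[2]=77: 1-byte ASCII. cp=U+0077
Byte[3]=EE: 3-byte lead, need 2 cont bytes. acc=0xE
Byte[4]=A0: continuation. acc=(acc<<6)|0x20=0x3A0
Byte[5]=8F: continuation. acc=(acc<<6)|0x0F=0xE80F
Completed: cp=U+E80F (starts at byte 3)
Byte[6]=F9: INVALID lead byte (not 0xxx/110x/1110/11110)

Answer: 6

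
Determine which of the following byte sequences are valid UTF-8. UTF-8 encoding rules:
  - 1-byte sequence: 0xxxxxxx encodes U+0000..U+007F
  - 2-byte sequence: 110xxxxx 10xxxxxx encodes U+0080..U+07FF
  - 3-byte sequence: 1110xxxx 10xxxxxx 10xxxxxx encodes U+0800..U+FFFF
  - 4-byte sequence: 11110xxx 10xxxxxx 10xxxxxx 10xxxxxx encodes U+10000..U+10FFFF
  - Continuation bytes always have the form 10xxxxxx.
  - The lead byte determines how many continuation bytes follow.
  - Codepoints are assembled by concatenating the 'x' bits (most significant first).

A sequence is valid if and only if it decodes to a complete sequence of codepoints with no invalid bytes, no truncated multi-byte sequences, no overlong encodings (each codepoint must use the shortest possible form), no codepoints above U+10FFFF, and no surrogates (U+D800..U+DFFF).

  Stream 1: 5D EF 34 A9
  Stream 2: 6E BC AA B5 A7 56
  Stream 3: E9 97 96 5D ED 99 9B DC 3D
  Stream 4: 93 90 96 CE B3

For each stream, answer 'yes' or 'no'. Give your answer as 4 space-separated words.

Stream 1: error at byte offset 2. INVALID
Stream 2: error at byte offset 1. INVALID
Stream 3: error at byte offset 8. INVALID
Stream 4: error at byte offset 0. INVALID

Answer: no no no no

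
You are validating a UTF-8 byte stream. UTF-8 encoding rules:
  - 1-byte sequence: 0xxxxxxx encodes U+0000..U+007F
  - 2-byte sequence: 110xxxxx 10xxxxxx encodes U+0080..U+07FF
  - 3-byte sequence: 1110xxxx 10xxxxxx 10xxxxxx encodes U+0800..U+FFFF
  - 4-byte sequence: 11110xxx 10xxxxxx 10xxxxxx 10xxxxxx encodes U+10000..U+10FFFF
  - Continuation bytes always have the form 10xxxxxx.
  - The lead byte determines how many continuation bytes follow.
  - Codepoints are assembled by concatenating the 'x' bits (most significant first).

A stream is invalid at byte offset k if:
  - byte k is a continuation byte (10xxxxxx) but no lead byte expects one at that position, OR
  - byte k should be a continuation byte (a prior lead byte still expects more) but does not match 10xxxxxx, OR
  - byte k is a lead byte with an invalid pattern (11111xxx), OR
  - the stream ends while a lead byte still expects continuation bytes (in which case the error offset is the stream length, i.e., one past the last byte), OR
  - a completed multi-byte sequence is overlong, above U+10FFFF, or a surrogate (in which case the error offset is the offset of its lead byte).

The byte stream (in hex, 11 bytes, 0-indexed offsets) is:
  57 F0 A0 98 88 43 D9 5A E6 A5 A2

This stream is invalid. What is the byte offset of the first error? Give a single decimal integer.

Byte[0]=57: 1-byte ASCII. cp=U+0057
Byte[1]=F0: 4-byte lead, need 3 cont bytes. acc=0x0
Byte[2]=A0: continuation. acc=(acc<<6)|0x20=0x20
Byte[3]=98: continuation. acc=(acc<<6)|0x18=0x818
Byte[4]=88: continuation. acc=(acc<<6)|0x08=0x20608
Completed: cp=U+20608 (starts at byte 1)
Byte[5]=43: 1-byte ASCII. cp=U+0043
Byte[6]=D9: 2-byte lead, need 1 cont bytes. acc=0x19
Byte[7]=5A: expected 10xxxxxx continuation. INVALID

Answer: 7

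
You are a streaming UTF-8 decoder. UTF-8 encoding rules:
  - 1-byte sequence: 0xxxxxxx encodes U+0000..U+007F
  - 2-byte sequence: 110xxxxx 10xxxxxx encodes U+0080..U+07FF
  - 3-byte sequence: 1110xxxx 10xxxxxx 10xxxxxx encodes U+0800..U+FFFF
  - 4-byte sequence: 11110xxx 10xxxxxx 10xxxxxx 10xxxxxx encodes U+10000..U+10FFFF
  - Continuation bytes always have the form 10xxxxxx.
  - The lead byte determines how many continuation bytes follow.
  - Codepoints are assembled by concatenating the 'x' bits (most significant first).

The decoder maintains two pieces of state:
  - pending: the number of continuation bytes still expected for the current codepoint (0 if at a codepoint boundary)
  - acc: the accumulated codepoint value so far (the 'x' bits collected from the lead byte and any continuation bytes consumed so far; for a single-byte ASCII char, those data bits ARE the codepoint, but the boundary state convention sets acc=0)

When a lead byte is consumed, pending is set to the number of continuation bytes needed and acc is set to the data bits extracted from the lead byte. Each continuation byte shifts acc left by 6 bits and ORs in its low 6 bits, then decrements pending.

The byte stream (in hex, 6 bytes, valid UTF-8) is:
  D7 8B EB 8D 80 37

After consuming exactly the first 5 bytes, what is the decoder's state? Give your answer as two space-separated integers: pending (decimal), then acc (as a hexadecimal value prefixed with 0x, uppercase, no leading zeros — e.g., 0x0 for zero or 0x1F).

Answer: 0 0xB340

Derivation:
Byte[0]=D7: 2-byte lead. pending=1, acc=0x17
Byte[1]=8B: continuation. acc=(acc<<6)|0x0B=0x5CB, pending=0
Byte[2]=EB: 3-byte lead. pending=2, acc=0xB
Byte[3]=8D: continuation. acc=(acc<<6)|0x0D=0x2CD, pending=1
Byte[4]=80: continuation. acc=(acc<<6)|0x00=0xB340, pending=0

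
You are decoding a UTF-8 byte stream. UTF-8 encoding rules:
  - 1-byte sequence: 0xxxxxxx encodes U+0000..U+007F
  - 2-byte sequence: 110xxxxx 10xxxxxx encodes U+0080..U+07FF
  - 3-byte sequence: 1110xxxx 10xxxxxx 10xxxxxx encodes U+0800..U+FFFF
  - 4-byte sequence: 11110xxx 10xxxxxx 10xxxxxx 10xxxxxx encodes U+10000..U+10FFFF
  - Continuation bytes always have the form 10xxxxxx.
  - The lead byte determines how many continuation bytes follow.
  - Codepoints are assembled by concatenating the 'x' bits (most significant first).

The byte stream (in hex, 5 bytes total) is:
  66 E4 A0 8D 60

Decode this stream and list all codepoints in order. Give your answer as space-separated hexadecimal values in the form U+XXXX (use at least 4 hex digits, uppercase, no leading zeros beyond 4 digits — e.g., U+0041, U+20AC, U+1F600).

Answer: U+0066 U+480D U+0060

Derivation:
Byte[0]=66: 1-byte ASCII. cp=U+0066
Byte[1]=E4: 3-byte lead, need 2 cont bytes. acc=0x4
Byte[2]=A0: continuation. acc=(acc<<6)|0x20=0x120
Byte[3]=8D: continuation. acc=(acc<<6)|0x0D=0x480D
Completed: cp=U+480D (starts at byte 1)
Byte[4]=60: 1-byte ASCII. cp=U+0060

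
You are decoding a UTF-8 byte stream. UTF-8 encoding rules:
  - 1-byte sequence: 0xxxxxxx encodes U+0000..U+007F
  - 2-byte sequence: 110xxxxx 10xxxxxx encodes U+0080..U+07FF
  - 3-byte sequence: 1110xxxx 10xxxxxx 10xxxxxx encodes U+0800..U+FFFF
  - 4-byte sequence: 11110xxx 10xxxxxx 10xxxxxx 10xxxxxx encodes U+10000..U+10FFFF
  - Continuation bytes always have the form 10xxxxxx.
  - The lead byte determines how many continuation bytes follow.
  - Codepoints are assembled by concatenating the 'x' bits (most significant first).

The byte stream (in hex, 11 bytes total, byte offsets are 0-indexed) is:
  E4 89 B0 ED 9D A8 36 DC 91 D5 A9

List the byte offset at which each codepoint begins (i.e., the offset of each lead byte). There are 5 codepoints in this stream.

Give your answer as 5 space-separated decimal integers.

Answer: 0 3 6 7 9

Derivation:
Byte[0]=E4: 3-byte lead, need 2 cont bytes. acc=0x4
Byte[1]=89: continuation. acc=(acc<<6)|0x09=0x109
Byte[2]=B0: continuation. acc=(acc<<6)|0x30=0x4270
Completed: cp=U+4270 (starts at byte 0)
Byte[3]=ED: 3-byte lead, need 2 cont bytes. acc=0xD
Byte[4]=9D: continuation. acc=(acc<<6)|0x1D=0x35D
Byte[5]=A8: continuation. acc=(acc<<6)|0x28=0xD768
Completed: cp=U+D768 (starts at byte 3)
Byte[6]=36: 1-byte ASCII. cp=U+0036
Byte[7]=DC: 2-byte lead, need 1 cont bytes. acc=0x1C
Byte[8]=91: continuation. acc=(acc<<6)|0x11=0x711
Completed: cp=U+0711 (starts at byte 7)
Byte[9]=D5: 2-byte lead, need 1 cont bytes. acc=0x15
Byte[10]=A9: continuation. acc=(acc<<6)|0x29=0x569
Completed: cp=U+0569 (starts at byte 9)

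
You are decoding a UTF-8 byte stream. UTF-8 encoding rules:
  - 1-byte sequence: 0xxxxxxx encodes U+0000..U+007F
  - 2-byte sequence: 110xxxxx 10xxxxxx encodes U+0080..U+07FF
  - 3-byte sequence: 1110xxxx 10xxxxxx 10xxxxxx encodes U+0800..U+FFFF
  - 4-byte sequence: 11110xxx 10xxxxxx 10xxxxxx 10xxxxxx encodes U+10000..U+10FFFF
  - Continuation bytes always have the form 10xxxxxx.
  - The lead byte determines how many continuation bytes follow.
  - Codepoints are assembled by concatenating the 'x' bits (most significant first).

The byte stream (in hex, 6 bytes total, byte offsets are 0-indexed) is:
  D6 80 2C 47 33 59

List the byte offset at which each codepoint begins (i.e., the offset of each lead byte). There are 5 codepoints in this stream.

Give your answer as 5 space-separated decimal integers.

Byte[0]=D6: 2-byte lead, need 1 cont bytes. acc=0x16
Byte[1]=80: continuation. acc=(acc<<6)|0x00=0x580
Completed: cp=U+0580 (starts at byte 0)
Byte[2]=2C: 1-byte ASCII. cp=U+002C
Byte[3]=47: 1-byte ASCII. cp=U+0047
Byte[4]=33: 1-byte ASCII. cp=U+0033
Byte[5]=59: 1-byte ASCII. cp=U+0059

Answer: 0 2 3 4 5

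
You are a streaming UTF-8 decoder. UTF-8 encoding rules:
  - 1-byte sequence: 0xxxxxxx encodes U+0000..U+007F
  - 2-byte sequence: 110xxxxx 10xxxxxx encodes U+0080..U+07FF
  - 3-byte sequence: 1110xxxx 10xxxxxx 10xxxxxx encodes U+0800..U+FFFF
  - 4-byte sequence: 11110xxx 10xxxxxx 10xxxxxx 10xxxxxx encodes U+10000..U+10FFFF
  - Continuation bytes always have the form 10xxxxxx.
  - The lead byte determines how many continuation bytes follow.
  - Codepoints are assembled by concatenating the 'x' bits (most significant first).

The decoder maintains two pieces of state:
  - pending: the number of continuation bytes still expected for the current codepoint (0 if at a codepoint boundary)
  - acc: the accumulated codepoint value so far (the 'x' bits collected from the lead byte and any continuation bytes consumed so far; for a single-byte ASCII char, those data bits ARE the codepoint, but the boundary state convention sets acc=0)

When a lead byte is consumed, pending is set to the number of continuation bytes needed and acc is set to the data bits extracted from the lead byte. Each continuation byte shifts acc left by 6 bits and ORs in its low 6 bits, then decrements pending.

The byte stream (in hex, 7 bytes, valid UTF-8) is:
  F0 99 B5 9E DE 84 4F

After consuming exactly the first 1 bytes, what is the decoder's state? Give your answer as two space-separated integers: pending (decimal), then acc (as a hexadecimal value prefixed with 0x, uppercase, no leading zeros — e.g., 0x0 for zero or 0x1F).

Answer: 3 0x0

Derivation:
Byte[0]=F0: 4-byte lead. pending=3, acc=0x0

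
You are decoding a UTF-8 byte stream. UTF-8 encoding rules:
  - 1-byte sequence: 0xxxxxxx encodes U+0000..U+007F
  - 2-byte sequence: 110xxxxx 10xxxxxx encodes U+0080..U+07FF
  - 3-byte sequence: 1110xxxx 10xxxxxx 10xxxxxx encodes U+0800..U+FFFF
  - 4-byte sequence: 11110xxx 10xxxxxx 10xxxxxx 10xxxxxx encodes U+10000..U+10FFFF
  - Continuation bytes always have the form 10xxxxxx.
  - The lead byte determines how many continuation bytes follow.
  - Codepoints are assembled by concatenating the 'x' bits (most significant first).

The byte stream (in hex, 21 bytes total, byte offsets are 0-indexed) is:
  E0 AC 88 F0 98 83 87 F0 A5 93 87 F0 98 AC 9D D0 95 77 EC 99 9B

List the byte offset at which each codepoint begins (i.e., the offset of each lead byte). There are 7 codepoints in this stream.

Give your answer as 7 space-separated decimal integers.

Byte[0]=E0: 3-byte lead, need 2 cont bytes. acc=0x0
Byte[1]=AC: continuation. acc=(acc<<6)|0x2C=0x2C
Byte[2]=88: continuation. acc=(acc<<6)|0x08=0xB08
Completed: cp=U+0B08 (starts at byte 0)
Byte[3]=F0: 4-byte lead, need 3 cont bytes. acc=0x0
Byte[4]=98: continuation. acc=(acc<<6)|0x18=0x18
Byte[5]=83: continuation. acc=(acc<<6)|0x03=0x603
Byte[6]=87: continuation. acc=(acc<<6)|0x07=0x180C7
Completed: cp=U+180C7 (starts at byte 3)
Byte[7]=F0: 4-byte lead, need 3 cont bytes. acc=0x0
Byte[8]=A5: continuation. acc=(acc<<6)|0x25=0x25
Byte[9]=93: continuation. acc=(acc<<6)|0x13=0x953
Byte[10]=87: continuation. acc=(acc<<6)|0x07=0x254C7
Completed: cp=U+254C7 (starts at byte 7)
Byte[11]=F0: 4-byte lead, need 3 cont bytes. acc=0x0
Byte[12]=98: continuation. acc=(acc<<6)|0x18=0x18
Byte[13]=AC: continuation. acc=(acc<<6)|0x2C=0x62C
Byte[14]=9D: continuation. acc=(acc<<6)|0x1D=0x18B1D
Completed: cp=U+18B1D (starts at byte 11)
Byte[15]=D0: 2-byte lead, need 1 cont bytes. acc=0x10
Byte[16]=95: continuation. acc=(acc<<6)|0x15=0x415
Completed: cp=U+0415 (starts at byte 15)
Byte[17]=77: 1-byte ASCII. cp=U+0077
Byte[18]=EC: 3-byte lead, need 2 cont bytes. acc=0xC
Byte[19]=99: continuation. acc=(acc<<6)|0x19=0x319
Byte[20]=9B: continuation. acc=(acc<<6)|0x1B=0xC65B
Completed: cp=U+C65B (starts at byte 18)

Answer: 0 3 7 11 15 17 18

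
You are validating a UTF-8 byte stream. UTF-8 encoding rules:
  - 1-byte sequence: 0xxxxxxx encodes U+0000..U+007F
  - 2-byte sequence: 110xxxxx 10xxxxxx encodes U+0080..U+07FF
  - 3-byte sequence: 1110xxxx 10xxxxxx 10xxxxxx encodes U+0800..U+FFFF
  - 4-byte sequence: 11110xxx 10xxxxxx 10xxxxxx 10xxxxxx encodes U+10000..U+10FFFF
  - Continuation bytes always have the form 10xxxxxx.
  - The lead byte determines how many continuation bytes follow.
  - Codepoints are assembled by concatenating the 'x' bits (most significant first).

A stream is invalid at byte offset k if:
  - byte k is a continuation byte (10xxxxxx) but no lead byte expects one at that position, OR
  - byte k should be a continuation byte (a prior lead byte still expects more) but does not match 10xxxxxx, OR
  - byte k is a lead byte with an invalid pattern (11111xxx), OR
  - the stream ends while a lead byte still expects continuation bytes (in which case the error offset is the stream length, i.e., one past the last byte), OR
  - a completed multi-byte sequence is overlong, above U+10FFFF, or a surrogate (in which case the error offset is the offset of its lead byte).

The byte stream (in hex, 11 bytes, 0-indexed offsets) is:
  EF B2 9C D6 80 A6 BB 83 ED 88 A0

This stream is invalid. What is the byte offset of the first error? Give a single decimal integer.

Byte[0]=EF: 3-byte lead, need 2 cont bytes. acc=0xF
Byte[1]=B2: continuation. acc=(acc<<6)|0x32=0x3F2
Byte[2]=9C: continuation. acc=(acc<<6)|0x1C=0xFC9C
Completed: cp=U+FC9C (starts at byte 0)
Byte[3]=D6: 2-byte lead, need 1 cont bytes. acc=0x16
Byte[4]=80: continuation. acc=(acc<<6)|0x00=0x580
Completed: cp=U+0580 (starts at byte 3)
Byte[5]=A6: INVALID lead byte (not 0xxx/110x/1110/11110)

Answer: 5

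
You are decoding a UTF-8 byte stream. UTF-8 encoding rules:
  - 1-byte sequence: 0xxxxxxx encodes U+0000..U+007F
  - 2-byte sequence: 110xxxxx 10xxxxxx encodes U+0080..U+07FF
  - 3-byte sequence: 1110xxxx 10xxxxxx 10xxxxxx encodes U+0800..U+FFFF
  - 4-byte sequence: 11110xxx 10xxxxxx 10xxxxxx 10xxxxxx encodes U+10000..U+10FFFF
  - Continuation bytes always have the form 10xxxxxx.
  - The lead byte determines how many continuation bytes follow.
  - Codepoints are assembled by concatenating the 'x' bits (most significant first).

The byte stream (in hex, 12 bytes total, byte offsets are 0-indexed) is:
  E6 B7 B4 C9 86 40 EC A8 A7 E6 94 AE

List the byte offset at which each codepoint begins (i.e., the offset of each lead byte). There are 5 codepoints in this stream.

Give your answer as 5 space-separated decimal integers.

Byte[0]=E6: 3-byte lead, need 2 cont bytes. acc=0x6
Byte[1]=B7: continuation. acc=(acc<<6)|0x37=0x1B7
Byte[2]=B4: continuation. acc=(acc<<6)|0x34=0x6DF4
Completed: cp=U+6DF4 (starts at byte 0)
Byte[3]=C9: 2-byte lead, need 1 cont bytes. acc=0x9
Byte[4]=86: continuation. acc=(acc<<6)|0x06=0x246
Completed: cp=U+0246 (starts at byte 3)
Byte[5]=40: 1-byte ASCII. cp=U+0040
Byte[6]=EC: 3-byte lead, need 2 cont bytes. acc=0xC
Byte[7]=A8: continuation. acc=(acc<<6)|0x28=0x328
Byte[8]=A7: continuation. acc=(acc<<6)|0x27=0xCA27
Completed: cp=U+CA27 (starts at byte 6)
Byte[9]=E6: 3-byte lead, need 2 cont bytes. acc=0x6
Byte[10]=94: continuation. acc=(acc<<6)|0x14=0x194
Byte[11]=AE: continuation. acc=(acc<<6)|0x2E=0x652E
Completed: cp=U+652E (starts at byte 9)

Answer: 0 3 5 6 9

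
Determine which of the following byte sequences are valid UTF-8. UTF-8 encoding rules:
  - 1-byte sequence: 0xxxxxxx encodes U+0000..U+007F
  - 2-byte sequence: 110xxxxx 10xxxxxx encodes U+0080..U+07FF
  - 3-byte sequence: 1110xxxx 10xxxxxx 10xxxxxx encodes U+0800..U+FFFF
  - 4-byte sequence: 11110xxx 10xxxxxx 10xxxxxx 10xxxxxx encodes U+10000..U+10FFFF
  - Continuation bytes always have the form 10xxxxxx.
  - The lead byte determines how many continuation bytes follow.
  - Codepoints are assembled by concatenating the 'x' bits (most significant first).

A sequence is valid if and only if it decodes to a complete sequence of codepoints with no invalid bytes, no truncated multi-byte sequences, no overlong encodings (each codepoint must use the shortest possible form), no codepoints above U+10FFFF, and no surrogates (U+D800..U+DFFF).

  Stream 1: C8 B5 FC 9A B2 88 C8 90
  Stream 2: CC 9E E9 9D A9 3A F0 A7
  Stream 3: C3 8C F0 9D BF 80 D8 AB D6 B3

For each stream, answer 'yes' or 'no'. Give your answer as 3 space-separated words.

Answer: no no yes

Derivation:
Stream 1: error at byte offset 2. INVALID
Stream 2: error at byte offset 8. INVALID
Stream 3: decodes cleanly. VALID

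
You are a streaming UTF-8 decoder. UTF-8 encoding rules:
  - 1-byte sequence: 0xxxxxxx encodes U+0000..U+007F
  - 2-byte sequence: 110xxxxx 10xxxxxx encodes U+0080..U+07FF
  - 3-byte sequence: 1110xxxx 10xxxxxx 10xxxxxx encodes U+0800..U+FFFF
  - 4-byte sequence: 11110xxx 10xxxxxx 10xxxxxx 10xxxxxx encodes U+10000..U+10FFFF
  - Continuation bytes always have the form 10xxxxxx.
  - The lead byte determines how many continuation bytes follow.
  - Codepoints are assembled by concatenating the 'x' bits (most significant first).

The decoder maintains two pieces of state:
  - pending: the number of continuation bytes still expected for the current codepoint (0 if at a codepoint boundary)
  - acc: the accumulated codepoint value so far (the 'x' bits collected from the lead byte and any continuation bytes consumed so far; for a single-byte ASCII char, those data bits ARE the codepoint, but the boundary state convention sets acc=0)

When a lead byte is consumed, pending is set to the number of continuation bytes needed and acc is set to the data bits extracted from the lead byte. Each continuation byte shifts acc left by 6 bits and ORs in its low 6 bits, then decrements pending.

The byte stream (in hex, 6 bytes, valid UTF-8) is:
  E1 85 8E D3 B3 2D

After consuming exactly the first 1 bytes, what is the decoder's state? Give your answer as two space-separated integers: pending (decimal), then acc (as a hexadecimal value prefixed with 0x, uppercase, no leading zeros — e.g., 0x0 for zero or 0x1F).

Byte[0]=E1: 3-byte lead. pending=2, acc=0x1

Answer: 2 0x1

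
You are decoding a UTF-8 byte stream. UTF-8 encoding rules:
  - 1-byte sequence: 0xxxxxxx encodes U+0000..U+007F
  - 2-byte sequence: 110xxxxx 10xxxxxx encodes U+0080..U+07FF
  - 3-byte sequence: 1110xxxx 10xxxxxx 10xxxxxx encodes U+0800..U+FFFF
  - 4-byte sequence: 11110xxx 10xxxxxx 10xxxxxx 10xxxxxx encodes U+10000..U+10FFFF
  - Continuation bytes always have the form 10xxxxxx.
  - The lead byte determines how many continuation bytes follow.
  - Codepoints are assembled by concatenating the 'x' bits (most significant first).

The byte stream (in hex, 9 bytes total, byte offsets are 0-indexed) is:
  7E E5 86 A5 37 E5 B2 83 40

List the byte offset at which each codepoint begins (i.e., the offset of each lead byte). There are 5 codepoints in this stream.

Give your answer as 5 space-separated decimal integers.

Answer: 0 1 4 5 8

Derivation:
Byte[0]=7E: 1-byte ASCII. cp=U+007E
Byte[1]=E5: 3-byte lead, need 2 cont bytes. acc=0x5
Byte[2]=86: continuation. acc=(acc<<6)|0x06=0x146
Byte[3]=A5: continuation. acc=(acc<<6)|0x25=0x51A5
Completed: cp=U+51A5 (starts at byte 1)
Byte[4]=37: 1-byte ASCII. cp=U+0037
Byte[5]=E5: 3-byte lead, need 2 cont bytes. acc=0x5
Byte[6]=B2: continuation. acc=(acc<<6)|0x32=0x172
Byte[7]=83: continuation. acc=(acc<<6)|0x03=0x5C83
Completed: cp=U+5C83 (starts at byte 5)
Byte[8]=40: 1-byte ASCII. cp=U+0040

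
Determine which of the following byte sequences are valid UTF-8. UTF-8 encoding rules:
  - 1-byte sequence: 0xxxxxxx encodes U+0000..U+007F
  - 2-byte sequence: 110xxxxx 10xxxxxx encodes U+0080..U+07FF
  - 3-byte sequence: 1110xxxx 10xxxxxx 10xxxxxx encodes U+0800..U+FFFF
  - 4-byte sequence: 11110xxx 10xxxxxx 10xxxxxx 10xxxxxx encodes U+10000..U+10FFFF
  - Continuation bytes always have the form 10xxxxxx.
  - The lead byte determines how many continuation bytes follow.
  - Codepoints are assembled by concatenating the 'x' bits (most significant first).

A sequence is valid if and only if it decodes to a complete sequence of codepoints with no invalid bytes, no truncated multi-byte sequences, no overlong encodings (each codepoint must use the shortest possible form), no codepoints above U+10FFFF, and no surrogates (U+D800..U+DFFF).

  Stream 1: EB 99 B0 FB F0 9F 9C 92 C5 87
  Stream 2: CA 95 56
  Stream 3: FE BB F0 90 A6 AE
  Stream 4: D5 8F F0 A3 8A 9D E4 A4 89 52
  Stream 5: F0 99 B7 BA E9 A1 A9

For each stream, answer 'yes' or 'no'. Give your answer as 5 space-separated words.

Stream 1: error at byte offset 3. INVALID
Stream 2: decodes cleanly. VALID
Stream 3: error at byte offset 0. INVALID
Stream 4: decodes cleanly. VALID
Stream 5: decodes cleanly. VALID

Answer: no yes no yes yes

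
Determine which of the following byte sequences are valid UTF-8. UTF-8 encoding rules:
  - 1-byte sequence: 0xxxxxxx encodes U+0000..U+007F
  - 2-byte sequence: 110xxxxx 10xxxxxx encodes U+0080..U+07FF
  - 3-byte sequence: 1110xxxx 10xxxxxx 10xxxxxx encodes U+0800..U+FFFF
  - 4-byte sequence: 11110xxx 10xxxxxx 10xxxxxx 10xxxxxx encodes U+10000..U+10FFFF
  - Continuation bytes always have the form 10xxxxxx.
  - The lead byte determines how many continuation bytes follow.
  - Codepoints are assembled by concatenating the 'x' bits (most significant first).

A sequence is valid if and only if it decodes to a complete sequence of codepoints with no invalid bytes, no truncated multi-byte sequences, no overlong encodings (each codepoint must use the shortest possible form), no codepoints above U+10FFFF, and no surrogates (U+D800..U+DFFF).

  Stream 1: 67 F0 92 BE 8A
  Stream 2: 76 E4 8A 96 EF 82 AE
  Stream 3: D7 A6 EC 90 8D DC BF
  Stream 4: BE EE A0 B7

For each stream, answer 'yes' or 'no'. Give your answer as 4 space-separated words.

Stream 1: decodes cleanly. VALID
Stream 2: decodes cleanly. VALID
Stream 3: decodes cleanly. VALID
Stream 4: error at byte offset 0. INVALID

Answer: yes yes yes no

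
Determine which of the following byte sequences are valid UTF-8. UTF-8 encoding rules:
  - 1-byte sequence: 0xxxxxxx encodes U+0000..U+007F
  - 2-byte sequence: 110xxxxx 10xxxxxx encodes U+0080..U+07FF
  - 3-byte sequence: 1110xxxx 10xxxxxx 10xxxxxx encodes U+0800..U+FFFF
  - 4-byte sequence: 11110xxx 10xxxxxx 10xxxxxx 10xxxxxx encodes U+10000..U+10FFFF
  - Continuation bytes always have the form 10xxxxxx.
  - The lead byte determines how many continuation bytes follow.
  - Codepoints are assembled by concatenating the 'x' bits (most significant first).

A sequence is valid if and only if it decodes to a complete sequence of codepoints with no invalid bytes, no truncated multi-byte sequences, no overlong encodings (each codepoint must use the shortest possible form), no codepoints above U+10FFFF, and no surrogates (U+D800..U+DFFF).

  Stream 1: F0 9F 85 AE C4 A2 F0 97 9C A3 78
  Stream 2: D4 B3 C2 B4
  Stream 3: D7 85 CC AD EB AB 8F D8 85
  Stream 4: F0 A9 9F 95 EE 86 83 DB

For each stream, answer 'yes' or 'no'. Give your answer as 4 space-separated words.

Answer: yes yes yes no

Derivation:
Stream 1: decodes cleanly. VALID
Stream 2: decodes cleanly. VALID
Stream 3: decodes cleanly. VALID
Stream 4: error at byte offset 8. INVALID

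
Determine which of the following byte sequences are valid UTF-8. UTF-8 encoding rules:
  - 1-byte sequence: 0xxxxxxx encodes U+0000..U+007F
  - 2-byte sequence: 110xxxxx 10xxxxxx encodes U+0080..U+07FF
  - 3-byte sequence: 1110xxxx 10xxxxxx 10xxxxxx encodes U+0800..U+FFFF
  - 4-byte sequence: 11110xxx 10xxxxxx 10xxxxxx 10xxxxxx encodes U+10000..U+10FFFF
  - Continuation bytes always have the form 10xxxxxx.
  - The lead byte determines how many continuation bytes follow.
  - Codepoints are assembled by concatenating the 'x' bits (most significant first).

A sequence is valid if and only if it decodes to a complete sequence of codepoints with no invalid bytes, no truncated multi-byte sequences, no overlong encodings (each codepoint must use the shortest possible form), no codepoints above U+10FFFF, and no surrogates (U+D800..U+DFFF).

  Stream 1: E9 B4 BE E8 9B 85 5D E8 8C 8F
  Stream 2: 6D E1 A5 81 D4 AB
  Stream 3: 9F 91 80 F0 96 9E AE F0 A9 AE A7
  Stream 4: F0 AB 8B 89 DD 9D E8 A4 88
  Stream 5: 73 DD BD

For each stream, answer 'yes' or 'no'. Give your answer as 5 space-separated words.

Stream 1: decodes cleanly. VALID
Stream 2: decodes cleanly. VALID
Stream 3: error at byte offset 0. INVALID
Stream 4: decodes cleanly. VALID
Stream 5: decodes cleanly. VALID

Answer: yes yes no yes yes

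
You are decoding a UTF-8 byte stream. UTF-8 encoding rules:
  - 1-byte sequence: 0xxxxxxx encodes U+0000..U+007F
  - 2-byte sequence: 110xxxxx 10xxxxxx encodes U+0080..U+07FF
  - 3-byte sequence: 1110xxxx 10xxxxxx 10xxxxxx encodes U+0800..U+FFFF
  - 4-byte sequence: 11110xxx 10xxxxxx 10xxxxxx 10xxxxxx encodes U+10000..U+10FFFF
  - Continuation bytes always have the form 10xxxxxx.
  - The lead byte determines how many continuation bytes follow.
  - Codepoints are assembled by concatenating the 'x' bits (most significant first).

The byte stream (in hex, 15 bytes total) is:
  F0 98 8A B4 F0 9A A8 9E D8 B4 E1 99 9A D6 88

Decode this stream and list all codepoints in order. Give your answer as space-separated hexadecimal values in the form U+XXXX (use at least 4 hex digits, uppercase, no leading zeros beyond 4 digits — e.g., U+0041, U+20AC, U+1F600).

Answer: U+182B4 U+1AA1E U+0634 U+165A U+0588

Derivation:
Byte[0]=F0: 4-byte lead, need 3 cont bytes. acc=0x0
Byte[1]=98: continuation. acc=(acc<<6)|0x18=0x18
Byte[2]=8A: continuation. acc=(acc<<6)|0x0A=0x60A
Byte[3]=B4: continuation. acc=(acc<<6)|0x34=0x182B4
Completed: cp=U+182B4 (starts at byte 0)
Byte[4]=F0: 4-byte lead, need 3 cont bytes. acc=0x0
Byte[5]=9A: continuation. acc=(acc<<6)|0x1A=0x1A
Byte[6]=A8: continuation. acc=(acc<<6)|0x28=0x6A8
Byte[7]=9E: continuation. acc=(acc<<6)|0x1E=0x1AA1E
Completed: cp=U+1AA1E (starts at byte 4)
Byte[8]=D8: 2-byte lead, need 1 cont bytes. acc=0x18
Byte[9]=B4: continuation. acc=(acc<<6)|0x34=0x634
Completed: cp=U+0634 (starts at byte 8)
Byte[10]=E1: 3-byte lead, need 2 cont bytes. acc=0x1
Byte[11]=99: continuation. acc=(acc<<6)|0x19=0x59
Byte[12]=9A: continuation. acc=(acc<<6)|0x1A=0x165A
Completed: cp=U+165A (starts at byte 10)
Byte[13]=D6: 2-byte lead, need 1 cont bytes. acc=0x16
Byte[14]=88: continuation. acc=(acc<<6)|0x08=0x588
Completed: cp=U+0588 (starts at byte 13)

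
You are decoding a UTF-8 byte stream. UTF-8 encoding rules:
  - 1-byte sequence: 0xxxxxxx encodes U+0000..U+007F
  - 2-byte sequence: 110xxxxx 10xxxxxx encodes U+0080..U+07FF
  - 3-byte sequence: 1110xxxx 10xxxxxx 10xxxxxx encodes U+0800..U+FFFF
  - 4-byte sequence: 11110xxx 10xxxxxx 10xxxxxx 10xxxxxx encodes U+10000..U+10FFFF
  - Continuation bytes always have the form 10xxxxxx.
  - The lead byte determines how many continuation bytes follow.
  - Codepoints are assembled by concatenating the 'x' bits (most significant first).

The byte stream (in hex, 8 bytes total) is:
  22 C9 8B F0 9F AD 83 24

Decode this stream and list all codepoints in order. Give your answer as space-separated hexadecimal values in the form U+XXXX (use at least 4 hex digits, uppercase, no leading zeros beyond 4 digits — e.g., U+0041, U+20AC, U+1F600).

Byte[0]=22: 1-byte ASCII. cp=U+0022
Byte[1]=C9: 2-byte lead, need 1 cont bytes. acc=0x9
Byte[2]=8B: continuation. acc=(acc<<6)|0x0B=0x24B
Completed: cp=U+024B (starts at byte 1)
Byte[3]=F0: 4-byte lead, need 3 cont bytes. acc=0x0
Byte[4]=9F: continuation. acc=(acc<<6)|0x1F=0x1F
Byte[5]=AD: continuation. acc=(acc<<6)|0x2D=0x7ED
Byte[6]=83: continuation. acc=(acc<<6)|0x03=0x1FB43
Completed: cp=U+1FB43 (starts at byte 3)
Byte[7]=24: 1-byte ASCII. cp=U+0024

Answer: U+0022 U+024B U+1FB43 U+0024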